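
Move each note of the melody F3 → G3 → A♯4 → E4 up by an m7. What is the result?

Eb4 F4 G#5 D5

F3 -> Eb4
G3 -> F4
A#4 -> G#5
E4 -> D5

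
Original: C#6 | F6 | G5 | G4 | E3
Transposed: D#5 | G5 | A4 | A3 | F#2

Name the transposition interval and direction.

Take the first pair: C#6 → D#5. C to D spans 7 letter names, so the interval is some kind of seventh.
D#5 to C#6 is 10 semitones, which makes it a minor seventh; the second version is lower, so the direction is down.
Checking another pair — E3 → F#2 — gives the same interval.

down a minor seventh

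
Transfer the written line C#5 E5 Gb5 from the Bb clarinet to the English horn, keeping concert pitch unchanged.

F#5 A5 Cb6

First find concert pitch: the Bb clarinet sounds a major second below written, so C#5 E5 Gb5 sounds B4 D5 Fb5.
Then write for English horn: it sounds a perfect fifth below written, so the part must be a perfect fifth above concert.
B4 → F#5
D5 → A5
Fb5 → Cb6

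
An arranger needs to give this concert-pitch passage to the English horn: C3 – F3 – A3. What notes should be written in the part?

G3 C4 E4

Written C4 sounds as F3 on the English horn, so concert pitches are written a perfect fifth up.
C3 becomes G3
F3 becomes C4
A3 becomes E4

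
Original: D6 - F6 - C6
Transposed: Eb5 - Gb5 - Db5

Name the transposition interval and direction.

From D6 to Eb5 is 7 letter names — a seventh of some quality.
Eb5 to D6 is 11 semitones, which makes it a major seventh; the second version is lower, so the direction is down.
Checking another pair — C6 → Db5 — gives the same interval.

down a major seventh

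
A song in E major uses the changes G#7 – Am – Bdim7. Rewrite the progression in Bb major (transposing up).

D7 Ebm Fdim7

E major up to Bb major is a diminished fifth; each chord root moves by that interval while the quality stays the same.
G#7: root G# up a diminished fifth → D, giving D7.
Am: root A up a diminished fifth → Eb, giving Ebm.
Bdim7: root B up a diminished fifth → F, giving Fdim7.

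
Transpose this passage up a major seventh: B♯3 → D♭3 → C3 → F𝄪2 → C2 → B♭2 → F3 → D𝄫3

A major seventh up from B#3 gives A##4.
A major seventh up from Db3 gives C4.
C3: a seventh up reaches B, and 11 semitones makes it B3.
A major seventh up from F##2 gives E##3.
A major seventh up from C2 gives B2.
Bb2: a seventh up reaches A, and 11 semitones makes it A3.
A major seventh up from F3 gives E4.
A major seventh up from Dbb3 gives Cb4.

A##4 C4 B3 E##3 B2 A3 E4 Cb4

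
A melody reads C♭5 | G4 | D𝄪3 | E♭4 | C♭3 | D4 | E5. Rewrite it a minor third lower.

Ab4 E4 B##2 C4 Ab2 B3 C#5

Cb5: a third down reaches A, and 3 semitones makes it Ab4.
G4 down a minor third is E4.
A minor third down from D##3 gives B##2.
A minor third down from Eb4 gives C4.
Cb3 down a minor third is Ab2.
D4 down a minor third is B3.
A minor third down from E5 gives C#5.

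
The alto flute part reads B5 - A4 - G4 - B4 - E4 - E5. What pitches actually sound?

F#5 E4 D4 F#4 B3 B4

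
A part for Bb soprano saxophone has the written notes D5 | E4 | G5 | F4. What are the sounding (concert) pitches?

C5 D4 F5 Eb4

Written C4 on the Bb soprano saxophone sounds as Bb3, a major second lower; apply that shift to every note.
D5 gives C5
E4 gives D4
G5 gives F5
F4 gives Eb4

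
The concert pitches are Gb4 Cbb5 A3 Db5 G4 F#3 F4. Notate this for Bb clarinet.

Written C4 sounds as Bb3 on the Bb clarinet, so concert pitches are written a major second up.
Gb4 to Ab4
Cbb5 to Dbb5
A3 to B3
Db5 to Eb5
G4 to A4
F#3 to G#3
F4 to G4

Ab4 Dbb5 B3 Eb5 A4 G#3 G4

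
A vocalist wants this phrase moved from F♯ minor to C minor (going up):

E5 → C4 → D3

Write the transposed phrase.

Bb5 Gb4 Ab3

From F♯ up to C is a diminished fifth; apply that to each pitch.
E5 becomes Bb5
C4 becomes Gb4
D3 becomes Ab3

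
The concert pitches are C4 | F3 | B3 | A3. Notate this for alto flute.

F4 Bb3 E4 D4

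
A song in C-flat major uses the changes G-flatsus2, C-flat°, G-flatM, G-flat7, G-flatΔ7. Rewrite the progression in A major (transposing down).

Esus2 A° EM E7 EΔ7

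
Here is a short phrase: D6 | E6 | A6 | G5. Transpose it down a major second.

C6 D6 G6 F5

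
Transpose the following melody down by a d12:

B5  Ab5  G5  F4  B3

E#4 D4 C#4 B2 E#2

B5 → E#4
Ab5 → D4
G5 → C#4
F4 → B2
B3 → E#2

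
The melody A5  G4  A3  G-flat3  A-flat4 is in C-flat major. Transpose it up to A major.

F##6 E#5 F##4 E4 F#5

From C-flat up to A is an augmented sixth; apply that to each pitch.
A5 -> F##6
G4 -> E#5
A3 -> F##4
Gb3 -> E4
Ab4 -> F#5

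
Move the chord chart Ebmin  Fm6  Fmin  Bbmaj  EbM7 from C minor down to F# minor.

Amin Bm6 Bmin Emaj AM7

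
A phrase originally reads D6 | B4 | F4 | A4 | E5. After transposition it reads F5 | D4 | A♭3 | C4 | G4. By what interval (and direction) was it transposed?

Take the first pair: D6 → F5. D to F spans 6 letter names, so the interval is some kind of sixth.
F5 to D6 is 9 semitones, which makes it a major sixth; the second version is lower, so the direction is down.
Checking another pair — E5 → G4 — gives the same interval.

down a major sixth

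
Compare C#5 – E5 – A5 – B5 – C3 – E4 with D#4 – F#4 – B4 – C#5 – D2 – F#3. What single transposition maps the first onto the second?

down a minor seventh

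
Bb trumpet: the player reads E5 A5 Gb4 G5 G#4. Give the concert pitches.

D5 G5 Fb4 F5 F#4

Written C4 on the Bb trumpet sounds as Bb3, a major second lower; apply that shift to every note.
E5 to D5
A5 to G5
Gb4 to Fb4
G5 to F5
G#4 to F#4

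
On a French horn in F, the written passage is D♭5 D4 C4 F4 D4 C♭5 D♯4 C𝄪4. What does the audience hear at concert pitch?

Gb4 G3 F3 Bb3 G3 Fb4 G#3 F##3

Written C4 on the French horn in F sounds as F3, a perfect fifth lower; apply that shift to every note.
Db5 → Gb4
D4 → G3
C4 → F3
F4 → Bb3
D4 → G3
Cb5 → Fb4
D#4 → G#3
C##4 → F##3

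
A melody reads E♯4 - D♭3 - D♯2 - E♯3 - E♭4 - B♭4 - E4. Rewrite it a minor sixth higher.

E#4: a sixth up reaches C, and 8 semitones makes it C#5.
Db3 up a minor sixth is Bbb3.
A minor sixth up from D#2 gives B2.
A minor sixth up from E#3 gives C#4.
Eb4 up a minor sixth is Cb5.
Bb4: a sixth up reaches G, and 8 semitones makes it Gb5.
E4: a sixth up reaches C, and 8 semitones makes it C5.

C#5 Bbb3 B2 C#4 Cb5 Gb5 C5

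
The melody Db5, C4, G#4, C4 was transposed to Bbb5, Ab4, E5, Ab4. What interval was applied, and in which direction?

up a minor sixth

Take the first pair: Db5 → Bbb5. D to B spans 6 letter names, so the interval is some kind of sixth.
Db5 to Bbb5 is 8 semitones, which makes it a minor sixth; the second version is higher, so the direction is up.
Checking another pair — C4 → Ab4 — gives the same interval.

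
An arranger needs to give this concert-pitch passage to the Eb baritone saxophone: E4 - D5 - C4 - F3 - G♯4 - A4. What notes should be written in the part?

C#6 B6 A5 D5 E#6 F#6

Written C4 sounds as Eb2 on the Eb baritone saxophone, so concert pitches are written a major thirteenth up.
E4 -> C#6
D5 -> B6
C4 -> A5
F3 -> D5
G#4 -> E#6
A4 -> F#6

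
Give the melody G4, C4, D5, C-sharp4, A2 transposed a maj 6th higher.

E5 A4 B5 A#4 F#3

A major sixth up from G4 gives E5.
A major sixth up from C4 gives A4.
D5 up a major sixth is B5.
C#4 up a major sixth is A#4.
A major sixth up from A2 gives F#3.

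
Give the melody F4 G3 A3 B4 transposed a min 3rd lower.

D4 E3 F#3 G#4

F4: a third down reaches D, and 3 semitones makes it D4.
A minor third down from G3 gives E3.
A3 down a minor third is F#3.
B4: a third down reaches G, and 3 semitones makes it G#4.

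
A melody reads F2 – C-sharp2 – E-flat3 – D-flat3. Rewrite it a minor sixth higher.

Db3 A2 Cb4 Bbb3

F2 → Db3
C#2 → A2
Eb3 → Cb4
Db3 → Bbb3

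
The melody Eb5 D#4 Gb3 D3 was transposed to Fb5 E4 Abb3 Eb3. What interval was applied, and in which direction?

up a minor second

Take the first pair: Eb5 → Fb5. E to F spans 2 letter names, so the interval is some kind of second.
Eb5 to Fb5 is 1 semitone, which makes it a minor second; the second version is higher, so the direction is up.
Checking another pair — D3 → Eb3 — gives the same interval.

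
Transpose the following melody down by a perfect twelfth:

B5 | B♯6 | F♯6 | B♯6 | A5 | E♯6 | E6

E4 E#5 B4 E#5 D4 A#4 A4

B5 → E4
B#6 → E#5
F#6 → B4
B#6 → E#5
A5 → D4
E#6 → A#4
E6 → A4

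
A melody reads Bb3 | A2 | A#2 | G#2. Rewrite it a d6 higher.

Bb3 gives Gbb4
A2 gives Fb3
A#2 gives F3
G#2 gives Eb3

Gbb4 Fb3 F3 Eb3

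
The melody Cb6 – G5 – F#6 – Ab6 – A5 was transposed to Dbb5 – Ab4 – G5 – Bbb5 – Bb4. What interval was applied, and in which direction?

down a major seventh

Take the first pair: Cb6 → Dbb5. C to D spans 7 letter names, so the interval is some kind of seventh.
Dbb5 to Cb6 is 11 semitones, which makes it a major seventh; the second version is lower, so the direction is down.
Checking another pair — A5 → Bb4 — gives the same interval.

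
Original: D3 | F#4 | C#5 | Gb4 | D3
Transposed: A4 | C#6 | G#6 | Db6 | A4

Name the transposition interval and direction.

up a perfect twelfth

Take the first pair: D3 → A4. D to A spans 12 letter names, so the interval is some kind of twelfth.
D3 to A4 is 19 semitones, which makes it a perfect twelfth; the second version is higher, so the direction is up.
Checking another pair — D3 → A4 — gives the same interval.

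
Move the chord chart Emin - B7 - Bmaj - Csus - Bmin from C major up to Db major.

C major up to Db major is a minor second; each chord root moves by that interval while the quality stays the same.
Emin: root E up a minor second → F, giving Fmin.
B7: root B up a minor second → C, giving C7.
Bmaj: root B up a minor second → C, giving Cmaj.
Csus: root C up a minor second → Db, giving Dbsus.
Bmin: root B up a minor second → C, giving Cmin.

Fmin C7 Cmaj Dbsus Cmin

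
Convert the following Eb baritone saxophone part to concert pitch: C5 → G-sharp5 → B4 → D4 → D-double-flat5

Written C4 on the Eb baritone saxophone sounds as Eb2, a major thirteenth lower; apply that shift to every note.
C5 -> Eb3
G#5 -> B3
B4 -> D3
D4 -> F2
Dbb5 -> Fbb3

Eb3 B3 D3 F2 Fbb3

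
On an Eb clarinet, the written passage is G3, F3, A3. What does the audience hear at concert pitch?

Bb3 Ab3 C4

Written C4 on the Eb clarinet sounds as Eb4, a minor third higher; apply that shift to every note.
G3 → Bb3
F3 → Ab3
A3 → C4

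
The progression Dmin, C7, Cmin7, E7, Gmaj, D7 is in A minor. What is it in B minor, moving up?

Emin D7 Dmin7 F#7 Amaj E7

A minor up to B minor is a major second; each chord root moves by that interval while the quality stays the same.
Dmin: root D up a major second → E, giving Emin.
C7: root C up a major second → D, giving D7.
Cmin7: root C up a major second → D, giving Dmin7.
E7: root E up a major second → F#, giving F#7.
Gmaj: root G up a major second → A, giving Amaj.
D7: root D up a major second → E, giving E7.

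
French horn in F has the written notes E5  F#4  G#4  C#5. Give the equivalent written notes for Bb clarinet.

B4 C#4 D#4 G#4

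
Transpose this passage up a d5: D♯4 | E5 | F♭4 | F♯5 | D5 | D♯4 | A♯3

A4 Bb5 Cbb5 C6 Ab5 A4 E4

D#4 gives A4
E5 gives Bb5
Fb4 gives Cbb5
F#5 gives C6
D5 gives Ab5
D#4 gives A4
A#3 gives E4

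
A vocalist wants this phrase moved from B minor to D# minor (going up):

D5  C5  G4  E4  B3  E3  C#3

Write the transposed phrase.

F#5 E5 B4 G#4 D#4 G#3 E#3

B minor to D# minor up is a major third, so every note moves up by that interval.
D5 gives F#5
C5 gives E5
G4 gives B4
E4 gives G#4
B3 gives D#4
E3 gives G#3
C#3 gives E#3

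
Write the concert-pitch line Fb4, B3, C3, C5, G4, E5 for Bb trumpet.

Gb4 C#4 D3 D5 A4 F#5

Written C4 sounds as Bb3 on the Bb trumpet, so concert pitches are written a major second up.
Fb4 to Gb4
B3 to C#4
C3 to D3
C5 to D5
G4 to A4
E5 to F#5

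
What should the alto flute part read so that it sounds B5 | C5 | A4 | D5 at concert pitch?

E6 F5 D5 G5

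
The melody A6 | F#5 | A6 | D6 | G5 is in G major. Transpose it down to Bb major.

G major to Bb major down is a major sixth, so every note moves down by that interval.
A6 → C6
F#5 → A4
A6 → C6
D6 → F5
G5 → Bb4

C6 A4 C6 F5 Bb4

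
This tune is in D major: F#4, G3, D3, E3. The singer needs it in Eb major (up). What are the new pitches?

G4 Ab3 Eb3 F3

From D up to Eb is a minor second; apply that to each pitch.
F#4 gives G4
G3 gives Ab3
D3 gives Eb3
E3 gives F3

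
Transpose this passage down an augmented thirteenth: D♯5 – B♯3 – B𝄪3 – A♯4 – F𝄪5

D#5 down an augmented thirteenth is F3.
An augmented thirteenth down from B#3 gives D2.
B##3 down an augmented thirteenth is D#2.
A#4 down an augmented thirteenth is C3.
An augmented thirteenth down from F##5 gives A3.

F3 D2 D#2 C3 A3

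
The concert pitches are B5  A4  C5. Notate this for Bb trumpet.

Written C4 sounds as Bb3 on the Bb trumpet, so concert pitches are written a major second up.
B5 gives C#6
A4 gives B4
C5 gives D5

C#6 B4 D5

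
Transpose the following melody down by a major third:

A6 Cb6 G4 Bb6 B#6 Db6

F6 Abb5 Eb4 Gb6 G#6 Bbb5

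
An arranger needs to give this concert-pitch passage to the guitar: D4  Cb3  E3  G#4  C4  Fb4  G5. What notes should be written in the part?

D5 Cb4 E4 G#5 C5 Fb5 G6

The guitar sounds a perfect octave below written, so the written part must be a perfect octave above concert — transpose each note up.
D4 -> D5
Cb3 -> Cb4
E3 -> E4
G#4 -> G#5
C4 -> C5
Fb4 -> Fb5
G5 -> G6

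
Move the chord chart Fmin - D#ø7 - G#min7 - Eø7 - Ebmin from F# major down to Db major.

Dbbmin Bbø7 Ebmin7 Cbø7 Cbbmin

F# major down to Db major is an augmented third; each chord root moves by that interval while the quality stays the same.
Fmin: root F down an augmented third → Dbb, giving Dbbmin.
D#ø7: root D# down an augmented third → Bb, giving Bbø7.
G#min7: root G# down an augmented third → Eb, giving Ebmin7.
Eø7: root E down an augmented third → Cb, giving Cbø7.
Ebmin: root Eb down an augmented third → Cbb, giving Cbbmin.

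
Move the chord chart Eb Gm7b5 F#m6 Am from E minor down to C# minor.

E minor down to C# minor is a minor third; each chord root moves by that interval while the quality stays the same.
Eb: root Eb down a minor third → C, giving C.
Gm7b5: root G down a minor third → E, giving Em7b5.
F#m6: root F# down a minor third → D#, giving D#m6.
Am: root A down a minor third → F#, giving F#m.

C Em7b5 D#m6 F#m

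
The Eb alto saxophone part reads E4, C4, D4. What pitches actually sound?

The Eb alto saxophone sounds a major sixth below written, so transpose each written note down a major sixth.
E4 -> G3
C4 -> Eb3
D4 -> F3

G3 Eb3 F3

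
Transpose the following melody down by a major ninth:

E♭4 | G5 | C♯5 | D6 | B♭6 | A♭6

Db3 F4 B3 C5 Ab5 Gb5

Eb4 -> Db3
G5 -> F4
C#5 -> B3
D6 -> C5
Bb6 -> Ab5
Ab6 -> Gb5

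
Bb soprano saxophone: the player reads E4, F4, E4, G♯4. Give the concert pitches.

D4 Eb4 D4 F#4

Written C4 on the Bb soprano saxophone sounds as Bb3, a major second lower; apply that shift to every note.
E4 becomes D4
F4 becomes Eb4
E4 becomes D4
G#4 becomes F#4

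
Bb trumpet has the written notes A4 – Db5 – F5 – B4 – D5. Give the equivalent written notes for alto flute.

C5 Fb5 Ab5 D5 F5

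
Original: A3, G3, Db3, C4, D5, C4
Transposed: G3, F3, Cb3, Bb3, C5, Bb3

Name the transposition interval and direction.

down a major second

Take the first pair: A3 → G3. A to G spans 2 letter names, so the interval is some kind of second.
G3 to A3 is 2 semitones, which makes it a major second; the second version is lower, so the direction is down.
Checking another pair — C4 → Bb3 — gives the same interval.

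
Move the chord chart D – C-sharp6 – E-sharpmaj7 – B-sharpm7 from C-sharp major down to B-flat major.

C-sharp major down to B-flat major is an augmented second; each chord root moves by that interval while the quality stays the same.
D: root D down an augmented second → Cb, giving Cb.
C-sharp6: root C-sharp down an augmented second → Bb, giving Bb6.
E-sharpmaj7: root E-sharp down an augmented second → D, giving Dmaj7.
B-sharpm7: root B-sharp down an augmented second → A, giving Am7.

Cb Bb6 Dmaj7 Am7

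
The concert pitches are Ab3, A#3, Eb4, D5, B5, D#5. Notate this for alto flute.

Db4 D#4 Ab4 G5 E6 G#5

The alto flute sounds a perfect fourth below written, so the written part must be a perfect fourth above concert — transpose each note up.
Ab3 to Db4
A#3 to D#4
Eb4 to Ab4
D5 to G5
B5 to E6
D#5 to G#5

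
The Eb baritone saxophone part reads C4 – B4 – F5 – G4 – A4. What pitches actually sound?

Eb2 D3 Ab3 Bb2 C3

Written C4 on the Eb baritone saxophone sounds as Eb2, a major thirteenth lower; apply that shift to every note.
C4 gives Eb2
B4 gives D3
F5 gives Ab3
G4 gives Bb2
A4 gives C3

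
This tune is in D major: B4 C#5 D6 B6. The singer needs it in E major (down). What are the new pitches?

C#4 D#4 E5 C#6

From D down to E is a minor seventh; apply that to each pitch.
B4 gives C#4
C#5 gives D#4
D6 gives E5
B6 gives C#6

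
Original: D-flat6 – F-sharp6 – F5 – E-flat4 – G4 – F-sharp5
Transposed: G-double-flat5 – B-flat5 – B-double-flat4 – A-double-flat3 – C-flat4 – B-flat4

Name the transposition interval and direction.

From Db6 to Gbb5 is 5 letter names — a fifth of some quality.
Gbb5 to Db6 is 8 semitones, which makes it an augmented fifth; the second version is lower, so the direction is down.
Checking another pair — F#5 → Bb4 — gives the same interval.

down an augmented fifth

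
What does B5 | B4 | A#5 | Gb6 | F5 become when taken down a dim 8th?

B#4 B#3 A##4 G5 F#4

B5: an octave down reaches B, and 11 semitones makes it B#4.
A diminished octave down from B4 gives B#3.
A#5: an octave down reaches A, and 11 semitones makes it A##4.
A diminished octave down from Gb6 gives G5.
A diminished octave down from F5 gives F#4.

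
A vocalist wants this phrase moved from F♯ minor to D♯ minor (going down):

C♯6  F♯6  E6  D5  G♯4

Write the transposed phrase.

A#5 D#6 C#6 B4 E#4

F♯ minor to D♯ minor down is a minor third, so every note moves down by that interval.
C#6 → A#5
F#6 → D#6
E6 → C#6
D5 → B4
G#4 → E#4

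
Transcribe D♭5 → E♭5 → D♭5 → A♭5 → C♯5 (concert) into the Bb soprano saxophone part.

Eb5 F5 Eb5 Bb5 D#5

The Bb soprano saxophone sounds a major second below written, so the written part must be a major second above concert — transpose each note up.
Db5 -> Eb5
Eb5 -> F5
Db5 -> Eb5
Ab5 -> Bb5
C#5 -> D#5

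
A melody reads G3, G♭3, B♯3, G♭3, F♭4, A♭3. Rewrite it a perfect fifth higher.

D4 Db4 F##4 Db4 Cb5 Eb4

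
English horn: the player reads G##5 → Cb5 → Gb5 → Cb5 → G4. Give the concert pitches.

C##5 Fb4 Cb5 Fb4 C4

The English horn sounds a perfect fifth below written, so transpose each written note down a perfect fifth.
G##5 to C##5
Cb5 to Fb4
Gb5 to Cb5
Cb5 to Fb4
G4 to C4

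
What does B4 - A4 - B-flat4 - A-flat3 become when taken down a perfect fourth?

A perfect fourth down from B4 gives F#4.
A4: a fourth down reaches E, and 5 semitones makes it E4.
Bb4 down a perfect fourth is F4.
A perfect fourth down from Ab3 gives Eb3.

F#4 E4 F4 Eb3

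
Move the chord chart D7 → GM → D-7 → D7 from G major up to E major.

B7 EM B-7 B7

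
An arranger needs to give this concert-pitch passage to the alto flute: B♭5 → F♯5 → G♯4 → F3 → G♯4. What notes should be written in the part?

The alto flute sounds a perfect fourth below written, so the written part must be a perfect fourth above concert — transpose each note up.
Bb5 becomes Eb6
F#5 becomes B5
G#4 becomes C#5
F3 becomes Bb3
G#4 becomes C#5

Eb6 B5 C#5 Bb3 C#5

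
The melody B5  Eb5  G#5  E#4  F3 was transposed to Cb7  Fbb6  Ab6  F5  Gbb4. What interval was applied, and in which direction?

Take the first pair: B5 → Cb7. B to C spans 9 letter names, so the interval is some kind of ninth.
B5 to Cb7 is 12 semitones, which makes it a diminished ninth; the second version is higher, so the direction is up.
Checking another pair — F3 → Gbb4 — gives the same interval.

up a diminished ninth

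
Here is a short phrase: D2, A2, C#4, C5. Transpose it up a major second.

E2 B2 D#4 D5

D2: a second up reaches E, and 2 semitones makes it E2.
A2: a second up reaches B, and 2 semitones makes it B2.
C#4 up a major second is D#4.
C5: a second up reaches D, and 2 semitones makes it D5.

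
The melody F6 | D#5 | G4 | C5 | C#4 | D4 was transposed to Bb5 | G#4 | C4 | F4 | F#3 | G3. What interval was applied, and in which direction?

Take the first pair: F6 → Bb5. F to B spans 5 letter names, so the interval is some kind of fifth.
Bb5 to F6 is 7 semitones, which makes it a perfect fifth; the second version is lower, so the direction is down.
Checking another pair — D4 → G3 — gives the same interval.

down a perfect fifth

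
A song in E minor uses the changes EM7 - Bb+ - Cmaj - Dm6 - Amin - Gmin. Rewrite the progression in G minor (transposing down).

GM7 Db+ Ebmaj Fm6 Cmin Bbmin

E minor down to G minor is a major sixth; each chord root moves by that interval while the quality stays the same.
EM7: root E down a major sixth → G, giving GM7.
Bb+: root Bb down a major sixth → Db, giving Db+.
Cmaj: root C down a major sixth → Eb, giving Ebmaj.
Dm6: root D down a major sixth → F, giving Fm6.
Amin: root A down a major sixth → C, giving Cmin.
Gmin: root G down a major sixth → Bb, giving Bbmin.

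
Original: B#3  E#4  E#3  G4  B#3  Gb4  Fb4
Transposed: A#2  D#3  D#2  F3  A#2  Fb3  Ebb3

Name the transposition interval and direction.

down a major ninth

From B#3 to A#2 is 9 letter names — a ninth of some quality.
A#2 to B#3 is 14 semitones, which makes it a major ninth; the second version is lower, so the direction is down.
Checking another pair — Fb4 → Ebb3 — gives the same interval.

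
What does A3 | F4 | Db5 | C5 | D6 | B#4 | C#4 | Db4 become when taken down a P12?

A3 gives D2
F4 gives Bb2
Db5 gives Gb3
C5 gives F3
D6 gives G4
B#4 gives E#3
C#4 gives F#2
Db4 gives Gb2

D2 Bb2 Gb3 F3 G4 E#3 F#2 Gb2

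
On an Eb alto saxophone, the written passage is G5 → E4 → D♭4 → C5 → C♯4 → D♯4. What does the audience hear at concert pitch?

The Eb alto saxophone sounds a major sixth below written, so transpose each written note down a major sixth.
G5 becomes Bb4
E4 becomes G3
Db4 becomes Fb3
C5 becomes Eb4
C#4 becomes E3
D#4 becomes F#3

Bb4 G3 Fb3 Eb4 E3 F#3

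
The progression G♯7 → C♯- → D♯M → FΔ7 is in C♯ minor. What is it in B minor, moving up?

F#7 B- C#M EbΔ7

C♯ minor up to B minor is a minor seventh; each chord root moves by that interval while the quality stays the same.
G♯7: root G♯ up a minor seventh → F#, giving F#7.
C♯-: root C♯ up a minor seventh → B, giving B-.
D♯M: root D♯ up a minor seventh → C#, giving C#M.
FΔ7: root F up a minor seventh → Eb, giving EbΔ7.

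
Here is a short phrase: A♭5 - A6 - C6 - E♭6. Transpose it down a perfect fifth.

Ab5 -> Db5
A6 -> D6
C6 -> F5
Eb6 -> Ab5

Db5 D6 F5 Ab5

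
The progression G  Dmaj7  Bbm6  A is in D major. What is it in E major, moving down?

A Emaj7 Cm6 B

D major down to E major is a minor seventh; each chord root moves by that interval while the quality stays the same.
G: root G down a minor seventh → A, giving A.
Dmaj7: root D down a minor seventh → E, giving Emaj7.
Bbm6: root Bb down a minor seventh → C, giving Cm6.
A: root A down a minor seventh → B, giving B.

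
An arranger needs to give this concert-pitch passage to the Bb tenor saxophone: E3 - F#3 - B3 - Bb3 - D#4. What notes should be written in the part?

F#4 G#4 C#5 C5 E#5

The Bb tenor saxophone sounds a major ninth below written, so the written part must be a major ninth above concert — transpose each note up.
E3 becomes F#4
F#3 becomes G#4
B3 becomes C#5
Bb3 becomes C5
D#4 becomes E#5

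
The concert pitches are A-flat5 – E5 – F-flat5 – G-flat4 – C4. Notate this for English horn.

Written C4 sounds as F3 on the English horn, so concert pitches are written a perfect fifth up.
Ab5 → Eb6
E5 → B5
Fb5 → Cb6
Gb4 → Db5
C4 → G4

Eb6 B5 Cb6 Db5 G4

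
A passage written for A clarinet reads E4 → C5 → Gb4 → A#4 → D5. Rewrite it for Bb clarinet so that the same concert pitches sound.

D#4 B4 F4 G##4 C#5

First find concert pitch: the A clarinet sounds a minor third below written, so E4 C5 Gb4 A#4 D5 sounds C#4 A4 Eb4 F##4 B4.
Then write for Bb clarinet: it sounds a major second below written, so the part must be a major second above concert.
C#4 → D#4
A4 → B4
Eb4 → F4
F##4 → G##4
B4 → C#5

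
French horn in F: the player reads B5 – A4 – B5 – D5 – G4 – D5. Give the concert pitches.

E5 D4 E5 G4 C4 G4

Written C4 on the French horn in F sounds as F3, a perfect fifth lower; apply that shift to every note.
B5 gives E5
A4 gives D4
B5 gives E5
D5 gives G4
G4 gives C4
D5 gives G4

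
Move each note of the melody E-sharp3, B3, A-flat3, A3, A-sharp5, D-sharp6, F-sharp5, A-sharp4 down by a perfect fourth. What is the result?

B#2 F#3 Eb3 E3 E#5 A#5 C#5 E#4

A perfect fourth down from E#3 gives B#2.
B3 down a perfect fourth is F#3.
Ab3: a fourth down reaches E, and 5 semitones makes it Eb3.
A3 down a perfect fourth is E3.
A#5: a fourth down reaches E, and 5 semitones makes it E#5.
A perfect fourth down from D#6 gives A#5.
F#5: a fourth down reaches C, and 5 semitones makes it C#5.
A perfect fourth down from A#4 gives E#4.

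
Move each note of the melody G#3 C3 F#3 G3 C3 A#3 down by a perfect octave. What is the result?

G#2 C2 F#2 G2 C2 A#2

G#3 to G#2
C3 to C2
F#3 to F#2
G3 to G2
C3 to C2
A#3 to A#2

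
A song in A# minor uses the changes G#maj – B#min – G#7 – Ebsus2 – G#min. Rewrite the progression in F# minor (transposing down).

Emaj G#min E7 Cbsus2 Emin

A# minor down to F# minor is a major third; each chord root moves by that interval while the quality stays the same.
G#maj: root G# down a major third → E, giving Emaj.
B#min: root B# down a major third → G#, giving G#min.
G#7: root G# down a major third → E, giving E7.
Ebsus2: root Eb down a major third → Cb, giving Cbsus2.
G#min: root G# down a major third → E, giving Emin.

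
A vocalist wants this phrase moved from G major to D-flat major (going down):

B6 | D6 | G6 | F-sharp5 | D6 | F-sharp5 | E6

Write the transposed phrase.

F6 Ab5 Db6 C5 Ab5 C5 Bb5

G major to D-flat major down is an augmented fourth, so every note moves down by that interval.
B6 becomes F6
D6 becomes Ab5
G6 becomes Db6
F#5 becomes C5
D6 becomes Ab5
F#5 becomes C5
E6 becomes Bb5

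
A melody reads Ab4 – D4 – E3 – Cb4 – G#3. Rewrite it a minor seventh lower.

Bb3 E3 F#2 Db3 A#2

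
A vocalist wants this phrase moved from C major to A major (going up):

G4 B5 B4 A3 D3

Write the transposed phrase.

From C up to A is a major sixth; apply that to each pitch.
G4 becomes E5
B5 becomes G#6
B4 becomes G#5
A3 becomes F#4
D3 becomes B3

E5 G#6 G#5 F#4 B3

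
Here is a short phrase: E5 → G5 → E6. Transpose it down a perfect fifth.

A4 C5 A5

E5: a fifth down reaches A, and 7 semitones makes it A4.
A perfect fifth down from G5 gives C5.
A perfect fifth down from E6 gives A5.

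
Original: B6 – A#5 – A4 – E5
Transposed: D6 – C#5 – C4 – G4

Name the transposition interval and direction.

From B6 to D6 is 6 letter names — a sixth of some quality.
D6 to B6 is 9 semitones, which makes it a major sixth; the second version is lower, so the direction is down.
Checking another pair — E5 → G4 — gives the same interval.

down a major sixth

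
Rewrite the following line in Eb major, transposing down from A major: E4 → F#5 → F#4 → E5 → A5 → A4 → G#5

Bb3 C5 C4 Bb4 Eb5 Eb4 D5

From A down to Eb is an augmented fourth; apply that to each pitch.
E4 gives Bb3
F#5 gives C5
F#4 gives C4
E5 gives Bb4
A5 gives Eb5
A4 gives Eb4
G#5 gives D5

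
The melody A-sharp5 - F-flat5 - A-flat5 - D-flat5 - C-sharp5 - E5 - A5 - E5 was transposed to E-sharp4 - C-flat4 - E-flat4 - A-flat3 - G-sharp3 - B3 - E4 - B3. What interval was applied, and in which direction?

down a perfect eleventh

From A#5 to E#4 is 11 letter names — an eleventh of some quality.
E#4 to A#5 is 17 semitones, which makes it a perfect eleventh; the second version is lower, so the direction is down.
Checking another pair — E5 → B3 — gives the same interval.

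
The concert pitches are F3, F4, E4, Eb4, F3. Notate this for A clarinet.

Ab3 Ab4 G4 Gb4 Ab3

Written C4 sounds as A3 on the A clarinet, so concert pitches are written a minor third up.
F3 gives Ab3
F4 gives Ab4
E4 gives G4
Eb4 gives Gb4
F3 gives Ab3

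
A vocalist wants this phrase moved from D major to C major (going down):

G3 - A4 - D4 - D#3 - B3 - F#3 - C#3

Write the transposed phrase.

D major to C major down is a major second, so every note moves down by that interval.
G3 gives F3
A4 gives G4
D4 gives C4
D#3 gives C#3
B3 gives A3
F#3 gives E3
C#3 gives B2

F3 G4 C4 C#3 A3 E3 B2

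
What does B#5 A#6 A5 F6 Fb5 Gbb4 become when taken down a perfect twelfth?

E#4 D#5 D4 Bb4 Bbb3 Cbb3

A perfect twelfth down from B#5 gives E#4.
A perfect twelfth down from A#6 gives D#5.
A5 down a perfect twelfth is D4.
F6: a twelfth down reaches B, and 19 semitones makes it Bb4.
A perfect twelfth down from Fb5 gives Bbb3.
Gbb4: a twelfth down reaches C, and 19 semitones makes it Cbb3.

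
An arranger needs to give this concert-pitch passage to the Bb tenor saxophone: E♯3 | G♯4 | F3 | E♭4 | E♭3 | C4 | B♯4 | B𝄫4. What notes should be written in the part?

The Bb tenor saxophone sounds a major ninth below written, so the written part must be a major ninth above concert — transpose each note up.
E#3 becomes F##4
G#4 becomes A#5
F3 becomes G4
Eb4 becomes F5
Eb3 becomes F4
C4 becomes D5
B#4 becomes C##6
Bbb4 becomes Cb6

F##4 A#5 G4 F5 F4 D5 C##6 Cb6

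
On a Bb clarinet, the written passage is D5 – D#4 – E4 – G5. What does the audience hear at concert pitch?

C5 C#4 D4 F5

Written C4 on the Bb clarinet sounds as Bb3, a major second lower; apply that shift to every note.
D5 -> C5
D#4 -> C#4
E4 -> D4
G5 -> F5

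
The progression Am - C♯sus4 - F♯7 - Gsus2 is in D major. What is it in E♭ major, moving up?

Bbm Dsus4 G7 Absus2

D major up to E♭ major is a minor second; each chord root moves by that interval while the quality stays the same.
Am: root A up a minor second → Bb, giving Bbm.
C♯sus4: root C♯ up a minor second → D, giving Dsus4.
F♯7: root F♯ up a minor second → G, giving G7.
Gsus2: root G up a minor second → Ab, giving Absus2.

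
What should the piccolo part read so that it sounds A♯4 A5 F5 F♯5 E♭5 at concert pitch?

A#3 A4 F4 F#4 Eb4

Written C4 sounds as C5 on the piccolo, so concert pitches are written a perfect octave down.
A#4 gives A#3
A5 gives A4
F5 gives F4
F#5 gives F#4
Eb5 gives Eb4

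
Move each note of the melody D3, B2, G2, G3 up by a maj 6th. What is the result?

A major sixth up from D3 gives B3.
A major sixth up from B2 gives G#3.
G2: a sixth up reaches E, and 9 semitones makes it E3.
A major sixth up from G3 gives E4.

B3 G#3 E3 E4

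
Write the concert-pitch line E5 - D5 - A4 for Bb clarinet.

F#5 E5 B4

Written C4 sounds as Bb3 on the Bb clarinet, so concert pitches are written a major second up.
E5 to F#5
D5 to E5
A4 to B4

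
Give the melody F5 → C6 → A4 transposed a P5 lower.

Bb4 F5 D4

F5 gives Bb4
C6 gives F5
A4 gives D4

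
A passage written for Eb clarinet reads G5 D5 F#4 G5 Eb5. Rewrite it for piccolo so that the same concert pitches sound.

Bb4 F4 A3 Bb4 Gb4

First find concert pitch: the Eb clarinet sounds a minor third above written, so G5 D5 F#4 G5 Eb5 sounds Bb5 F5 A4 Bb5 Gb5.
Then write for piccolo: it sounds a perfect octave above written, so the part must be a perfect octave below concert.
Bb5 → Bb4
F5 → F4
A4 → A3
Bb5 → Bb4
Gb5 → Gb4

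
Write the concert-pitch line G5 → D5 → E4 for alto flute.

C6 G5 A4

Written C4 sounds as G3 on the alto flute, so concert pitches are written a perfect fourth up.
G5 -> C6
D5 -> G5
E4 -> A4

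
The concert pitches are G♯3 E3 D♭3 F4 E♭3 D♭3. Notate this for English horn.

D#4 B3 Ab3 C5 Bb3 Ab3

Written C4 sounds as F3 on the English horn, so concert pitches are written a perfect fifth up.
G#3 to D#4
E3 to B3
Db3 to Ab3
F4 to C5
Eb3 to Bb3
Db3 to Ab3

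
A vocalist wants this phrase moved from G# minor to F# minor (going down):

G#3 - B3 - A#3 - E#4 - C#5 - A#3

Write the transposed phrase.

G# minor to F# minor down is a major second, so every note moves down by that interval.
G#3 to F#3
B3 to A3
A#3 to G#3
E#4 to D#4
C#5 to B4
A#3 to G#3

F#3 A3 G#3 D#4 B4 G#3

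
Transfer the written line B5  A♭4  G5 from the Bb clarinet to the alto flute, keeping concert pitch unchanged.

D6 Cb5 Bb5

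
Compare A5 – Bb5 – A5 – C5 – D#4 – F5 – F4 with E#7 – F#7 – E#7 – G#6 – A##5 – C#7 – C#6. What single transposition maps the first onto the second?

From A5 to E#7 is 12 letter names — a twelfth of some quality.
A5 to E#7 is 20 semitones, which makes it an augmented twelfth; the second version is higher, so the direction is up.
Checking another pair — F4 → C#6 — gives the same interval.

up an augmented twelfth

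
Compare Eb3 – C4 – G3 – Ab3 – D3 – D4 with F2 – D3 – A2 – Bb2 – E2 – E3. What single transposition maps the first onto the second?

Take the first pair: Eb3 → F2. E to F spans 7 letter names, so the interval is some kind of seventh.
F2 to Eb3 is 10 semitones, which makes it a minor seventh; the second version is lower, so the direction is down.
Checking another pair — D4 → E3 — gives the same interval.

down a minor seventh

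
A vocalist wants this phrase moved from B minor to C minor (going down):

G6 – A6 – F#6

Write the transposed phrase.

B minor to C minor down is a major seventh, so every note moves down by that interval.
G6 -> Ab5
A6 -> Bb5
F#6 -> G5

Ab5 Bb5 G5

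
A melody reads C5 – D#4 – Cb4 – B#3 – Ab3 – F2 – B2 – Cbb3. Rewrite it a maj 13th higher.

A6 B#5 Ab5 G##5 F5 D4 G#4 Abb4

C5 gives A6
D#4 gives B#5
Cb4 gives Ab5
B#3 gives G##5
Ab3 gives F5
F2 gives D4
B2 gives G#4
Cbb3 gives Abb4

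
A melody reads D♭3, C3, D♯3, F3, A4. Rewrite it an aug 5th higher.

A3 G#3 A##3 C#4 E#5

Db3: a fifth up reaches A, and 8 semitones makes it A3.
An augmented fifth up from C3 gives G#3.
D#3: a fifth up reaches A, and 8 semitones makes it A##3.
An augmented fifth up from F3 gives C#4.
A4 up an augmented fifth is E#5.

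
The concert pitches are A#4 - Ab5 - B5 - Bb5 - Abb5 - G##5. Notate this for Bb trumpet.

Written C4 sounds as Bb3 on the Bb trumpet, so concert pitches are written a major second up.
A#4 gives B#4
Ab5 gives Bb5
B5 gives C#6
Bb5 gives C6
Abb5 gives Bbb5
G##5 gives A##5

B#4 Bb5 C#6 C6 Bbb5 A##5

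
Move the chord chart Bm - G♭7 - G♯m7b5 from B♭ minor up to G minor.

G#m Eb7 E#m7b5

B♭ minor up to G minor is a major sixth; each chord root moves by that interval while the quality stays the same.
Bm: root B up a major sixth → G#, giving G#m.
G♭7: root G♭ up a major sixth → Eb, giving Eb7.
G♯m7b5: root G♯ up a major sixth → E#, giving E#m7b5.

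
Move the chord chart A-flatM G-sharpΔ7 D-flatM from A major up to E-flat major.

EbbM DΔ7 AbbM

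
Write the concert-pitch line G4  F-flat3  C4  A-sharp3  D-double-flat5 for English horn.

D5 Cb4 G4 E#4 Abb5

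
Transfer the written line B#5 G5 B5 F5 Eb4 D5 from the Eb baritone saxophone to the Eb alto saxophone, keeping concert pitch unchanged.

B#4 G4 B4 F4 Eb3 D4

First find concert pitch: the Eb baritone saxophone sounds a major thirteenth below written, so B#5 G5 B5 F5 Eb4 D5 sounds D#4 Bb3 D4 Ab3 Gb2 F3.
Then write for Eb alto saxophone: it sounds a major sixth below written, so the part must be a major sixth above concert.
D#4 → B#4
Bb3 → G4
D4 → B4
Ab3 → F4
Gb2 → Eb3
F3 → D4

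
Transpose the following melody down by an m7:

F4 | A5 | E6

G3 B4 F#5

F4 -> G3
A5 -> B4
E6 -> F#5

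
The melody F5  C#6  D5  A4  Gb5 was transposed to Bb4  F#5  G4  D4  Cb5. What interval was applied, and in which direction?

From F5 to Bb4 is 5 letter names — a fifth of some quality.
Bb4 to F5 is 7 semitones, which makes it a perfect fifth; the second version is lower, so the direction is down.
Checking another pair — Gb5 → Cb5 — gives the same interval.

down a perfect fifth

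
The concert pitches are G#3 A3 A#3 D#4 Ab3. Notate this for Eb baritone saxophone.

The Eb baritone saxophone sounds a major thirteenth below written, so the written part must be a major thirteenth above concert — transpose each note up.
G#3 → E#5
A3 → F#5
A#3 → F##5
D#4 → B#5
Ab3 → F5

E#5 F#5 F##5 B#5 F5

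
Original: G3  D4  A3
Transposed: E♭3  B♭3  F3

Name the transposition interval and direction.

down a major third

From G3 to Eb3 is 3 letter names — a third of some quality.
Eb3 to G3 is 4 semitones, which makes it a major third; the second version is lower, so the direction is down.
Checking another pair — A3 → F3 — gives the same interval.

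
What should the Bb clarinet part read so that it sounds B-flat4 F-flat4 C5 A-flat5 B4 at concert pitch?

C5 Gb4 D5 Bb5 C#5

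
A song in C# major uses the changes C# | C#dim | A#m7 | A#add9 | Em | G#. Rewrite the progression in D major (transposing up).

D Ddim Bm7 Badd9 Fm A

C# major up to D major is a minor second; each chord root moves by that interval while the quality stays the same.
C#: root C# up a minor second → D, giving D.
C#dim: root C# up a minor second → D, giving Ddim.
A#m7: root A# up a minor second → B, giving Bm7.
A#add9: root A# up a minor second → B, giving Badd9.
Em: root E up a minor second → F, giving Fm.
G#: root G# up a minor second → A, giving A.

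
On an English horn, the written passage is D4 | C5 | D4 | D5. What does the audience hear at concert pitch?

G3 F4 G3 G4

The English horn sounds a perfect fifth below written, so transpose each written note down a perfect fifth.
D4 to G3
C5 to F4
D4 to G3
D5 to G4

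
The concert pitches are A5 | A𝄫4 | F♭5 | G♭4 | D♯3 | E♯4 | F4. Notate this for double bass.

A6 Abb5 Fb6 Gb5 D#4 E#5 F5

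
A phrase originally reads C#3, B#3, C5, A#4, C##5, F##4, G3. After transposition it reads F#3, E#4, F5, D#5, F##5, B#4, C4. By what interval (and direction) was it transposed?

up a perfect fourth

Take the first pair: C#3 → F#3. C to F spans 4 letter names, so the interval is some kind of fourth.
C#3 to F#3 is 5 semitones, which makes it a perfect fourth; the second version is higher, so the direction is up.
Checking another pair — G3 → C4 — gives the same interval.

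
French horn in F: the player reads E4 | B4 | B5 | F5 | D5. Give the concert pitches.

A3 E4 E5 Bb4 G4

Written C4 on the French horn in F sounds as F3, a perfect fifth lower; apply that shift to every note.
E4 gives A3
B4 gives E4
B5 gives E5
F5 gives Bb4
D5 gives G4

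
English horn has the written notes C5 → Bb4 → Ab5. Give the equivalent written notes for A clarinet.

Ab4 Gb4 Fb5

First find concert pitch: the English horn sounds a perfect fifth below written, so C5 Bb4 Ab5 sounds F4 Eb4 Db5.
Then write for A clarinet: it sounds a minor third below written, so the part must be a minor third above concert.
F4 → Ab4
Eb4 → Gb4
Db5 → Fb5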